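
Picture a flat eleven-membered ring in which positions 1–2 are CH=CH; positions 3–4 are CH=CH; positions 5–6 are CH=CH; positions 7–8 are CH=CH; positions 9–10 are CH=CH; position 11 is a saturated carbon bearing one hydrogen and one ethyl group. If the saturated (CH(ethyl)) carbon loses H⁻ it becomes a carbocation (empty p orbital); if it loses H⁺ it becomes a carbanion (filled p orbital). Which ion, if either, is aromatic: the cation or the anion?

The cation

In either ion the ring is fully conjugated: every atom, including the new sp² carbon, supplies a p orbital.
Cation: 5 × 2 + 0 = 10 π electrons → 4(2)+2, aromatic.
Anion: 5 × 2 + 2 = 12 π electrons → 4(3), antiaromatic.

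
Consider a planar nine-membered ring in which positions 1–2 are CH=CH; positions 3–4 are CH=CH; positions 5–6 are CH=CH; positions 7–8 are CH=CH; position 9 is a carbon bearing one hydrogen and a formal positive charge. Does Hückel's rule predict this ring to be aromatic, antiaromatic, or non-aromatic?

Antiaromatic

Every ring atom contributes a p orbital perpendicular to the ring (every atom in a ring double bond is sp² and brings one electron to the p orbital; the carbocation has an empty p orbital), so the π system is cyclic and fully conjugated.
Adding the contributions, 4 × 2 = 8 from the double-bond units + 0 from the CH(+) atom = 8.
With 8 = 4·2 π electrons, Hückel's rule classifies the planar ring as antiaromatic.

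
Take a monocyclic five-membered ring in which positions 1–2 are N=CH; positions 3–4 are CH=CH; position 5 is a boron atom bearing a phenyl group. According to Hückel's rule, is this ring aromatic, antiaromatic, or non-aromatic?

Antiaromatic

All ring atoms are sp² and supply a p orbital to the ring (every atom in a ring double bond is sp² and brings one electron to the p orbital; each sp² =N– keeps its lone pair in-plane and puts one electron into the π system; the boron has an empty p orbital); the conjugation is uninterrupted.
π-electron count: 2 × 2 = 4 from the double-bond units + 0 from the B(phenyl) atom = 4.
A 4n π count (4, n = 1) in a planar conjugated ring means antiaromatic.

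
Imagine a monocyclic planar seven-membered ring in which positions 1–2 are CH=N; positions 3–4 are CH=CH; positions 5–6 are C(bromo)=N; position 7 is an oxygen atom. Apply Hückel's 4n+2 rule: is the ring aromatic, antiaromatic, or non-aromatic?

Antiaromatic

Check conjugation: each doubly-bonded ring atom is sp² with one p-orbital electron; each =N– nitrogen is pyridine-type (lone pair in the sp² plane, one electron in the p orbital); the oxygen donates one lone pair from its p orbital — every position has a p orbital, so the cyclic π system is continuous.
π-electron count: 3 × 2 = 6 from the double-bond units + 2 from the O atom = 8.
With 8 = 4·2 π electrons, Hückel's rule classifies the planar ring as antiaromatic.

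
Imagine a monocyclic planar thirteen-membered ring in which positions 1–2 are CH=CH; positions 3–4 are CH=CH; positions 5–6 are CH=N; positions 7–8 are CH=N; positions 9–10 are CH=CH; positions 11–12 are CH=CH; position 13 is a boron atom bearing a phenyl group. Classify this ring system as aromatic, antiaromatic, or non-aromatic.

Every ring atom contributes a p orbital perpendicular to the ring (every atom in a ring double bond is sp² and brings one electron to the p orbital; each sp² =N– keeps its lone pair in-plane and puts one electron into the π system; the boron has an empty p orbital), so the π system is cyclic and fully conjugated.
Adding the contributions, 6 × 2 = 12 from the double-bond units + 0 from the B(phenyl) atom = 12.
12 is a 4n count (n = 3), so the planar conjugated ring is antiaromatic.

Antiaromatic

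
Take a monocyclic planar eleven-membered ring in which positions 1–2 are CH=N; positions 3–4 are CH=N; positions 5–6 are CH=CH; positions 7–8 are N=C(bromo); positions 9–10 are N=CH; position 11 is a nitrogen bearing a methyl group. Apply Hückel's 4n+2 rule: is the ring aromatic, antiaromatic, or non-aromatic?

Antiaromatic

The p orbitals form a continuous loop: every atom in a ring double bond is sp² and brings one electron to the p orbital; the doubly-bonded nitrogens are pyridine-type — their lone pairs lie in the ring plane, leaving one electron in the p orbital; the pyrrole-type nitrogen donates its lone pair from the p orbital. The ring is fully conjugated.
Adding the contributions, 5 × 2 = 10 from the double-bond units + 2 from the N(methyl) atom = 12.
12 = 4(3); a planar, fully conjugated 4n system is antiaromatic.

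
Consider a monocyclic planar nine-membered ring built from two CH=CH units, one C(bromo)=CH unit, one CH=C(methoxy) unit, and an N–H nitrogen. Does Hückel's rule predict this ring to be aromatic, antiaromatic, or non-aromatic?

Aromatic

Every ring atom contributes a p orbital perpendicular to the ring (each doubly-bonded ring atom is sp² with one p-orbital electron; the pyrrole-type nitrogen donates its lone pair from the p orbital), so the π system is cyclic and fully conjugated.
π-electron count: 4 × 2 = 8 from the double-bond units + 2 from the NH atom = 10.
That gives a 4n+2 count (10, n = 2).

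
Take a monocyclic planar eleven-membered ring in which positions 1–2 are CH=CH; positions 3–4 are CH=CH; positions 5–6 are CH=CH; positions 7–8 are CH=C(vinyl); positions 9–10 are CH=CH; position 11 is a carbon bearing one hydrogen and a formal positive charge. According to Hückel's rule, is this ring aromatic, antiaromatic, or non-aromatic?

Aromatic

Check conjugation: every atom in a ring double bond is sp² and brings one electron to the p orbital; the carbocation has an empty p orbital — every position has a p orbital, so the cyclic π system is continuous.
Counting π electrons: 5 × 2 = 10 from the double-bond units + 0 from the CH(+) atom = 10.
Since 10 = 4·2 + 2, the ring meets the 4n+2 criterion.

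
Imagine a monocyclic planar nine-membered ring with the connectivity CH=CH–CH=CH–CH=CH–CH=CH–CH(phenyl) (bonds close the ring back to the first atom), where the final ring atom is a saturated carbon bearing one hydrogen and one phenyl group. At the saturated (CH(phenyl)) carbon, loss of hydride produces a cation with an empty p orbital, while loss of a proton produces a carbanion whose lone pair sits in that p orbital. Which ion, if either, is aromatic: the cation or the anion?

The anion

Both ions have a continuous loop of p orbitals — each ring atom is sp².
Cation: 4 × 2 + 0 = 8 π electrons → 4(2), antiaromatic.
Anion: 4 × 2 + 2 = 10 π electrons → 4(2)+2, aromatic.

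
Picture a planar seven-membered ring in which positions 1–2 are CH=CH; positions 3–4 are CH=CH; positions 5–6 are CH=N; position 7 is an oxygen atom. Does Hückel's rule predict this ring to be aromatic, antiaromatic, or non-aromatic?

The p orbitals form a continuous loop: the double-bond atoms are sp², each contributing one p electron; each =N– nitrogen is pyridine-type (lone pair in the sp² plane, one electron in the p orbital); the oxygen donates one lone pair from its p orbital. The ring is fully conjugated.
Adding the contributions, 3 × 2 = 6 from the double-bond units + 2 from the O atom = 8.
8 = 4(2); a planar, fully conjugated 4n system is antiaromatic.

Antiaromatic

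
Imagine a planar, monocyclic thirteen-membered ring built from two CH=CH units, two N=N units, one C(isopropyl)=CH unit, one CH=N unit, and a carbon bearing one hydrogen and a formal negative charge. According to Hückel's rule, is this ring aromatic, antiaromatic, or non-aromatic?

Aromatic

All ring atoms are sp² and supply a p orbital to the ring (each doubly-bonded ring atom is sp² with one p-orbital electron; the doubly-bonded nitrogens are pyridine-type — their lone pairs lie in the ring plane, leaving one electron in the p orbital; the carbanion's lone pair occupies the p orbital); the conjugation is uninterrupted.
π-electron count: 6 × 2 = 12 from the double-bond units + 2 from the CH(-) atom = 14.
Since 14 = 4·3 + 2, the ring meets the 4n+2 criterion.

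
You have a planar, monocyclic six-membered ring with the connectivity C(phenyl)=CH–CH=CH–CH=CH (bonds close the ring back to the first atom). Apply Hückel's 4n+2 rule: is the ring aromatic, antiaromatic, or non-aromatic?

Aromatic

Every ring atom contributes a p orbital perpendicular to the ring (the double-bond atoms are sp², each contributing one p electron), so the π system is cyclic and fully conjugated.
Tallying contributions gives 3 × 2 = 6 from the 3 double-bond units.
Since 6 = 4·1 + 2, the ring meets the 4n+2 criterion.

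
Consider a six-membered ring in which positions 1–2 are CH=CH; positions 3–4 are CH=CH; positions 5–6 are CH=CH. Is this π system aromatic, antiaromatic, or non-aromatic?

Aromatic

The p orbitals form a continuous loop: the double-bond atoms are sp², each contributing one p electron. The ring is fully conjugated.
π-electron count: 3 × 2 = 6 from the 3 double-bond units.
That gives a 4n+2 count (6, n = 1).
(This ring is benzene.)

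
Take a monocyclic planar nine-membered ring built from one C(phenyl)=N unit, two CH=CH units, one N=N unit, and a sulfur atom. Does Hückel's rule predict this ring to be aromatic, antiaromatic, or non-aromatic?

Aromatic

All ring atoms are sp² and supply a p orbital to the ring (every atom in a ring double bond is sp² and brings one electron to the p orbital; each =N– nitrogen is pyridine-type (lone pair in the sp² plane, one electron in the p orbital); the sulfur donates one lone pair from its p orbital); the conjugation is uninterrupted.
Counting π electrons: 4 × 2 = 8 from the double-bond units + 2 from the S atom = 10.
That gives a 4n+2 count (10, n = 2).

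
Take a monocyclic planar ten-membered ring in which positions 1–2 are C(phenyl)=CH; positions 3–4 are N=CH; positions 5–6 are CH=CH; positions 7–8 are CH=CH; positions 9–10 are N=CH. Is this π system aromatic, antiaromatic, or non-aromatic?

Aromatic

All ring atoms are sp² and supply a p orbital to the ring (each doubly-bonded ring atom is sp² with one p-orbital electron; each sp² =N– keeps its lone pair in-plane and puts one electron into the π system); the conjugation is uninterrupted.
Counting π electrons: 5 × 2 = 10 from the 5 double-bond units.
With 10 π electrons (n = 2), the Hückel 4n+2 condition holds.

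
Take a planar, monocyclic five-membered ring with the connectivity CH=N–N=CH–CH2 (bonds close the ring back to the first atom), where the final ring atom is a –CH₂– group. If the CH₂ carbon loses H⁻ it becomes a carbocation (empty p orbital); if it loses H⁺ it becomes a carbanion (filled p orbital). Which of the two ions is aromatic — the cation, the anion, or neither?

Once that carbon is sp², every ring atom has a p orbital and both ions are fully conjugated.
Cation: 2 × 2 + 0 = 4 π electrons → 4(1), antiaromatic.
Anion: 2 × 2 + 2 = 6 π electrons → 4(1)+2, aromatic.

The anion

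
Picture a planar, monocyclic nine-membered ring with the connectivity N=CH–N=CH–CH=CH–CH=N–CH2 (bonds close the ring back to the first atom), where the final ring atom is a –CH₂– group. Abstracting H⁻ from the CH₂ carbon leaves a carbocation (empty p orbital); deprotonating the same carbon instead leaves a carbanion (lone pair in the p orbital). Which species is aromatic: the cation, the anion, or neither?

The anion

Both ions have a continuous loop of p orbitals — each ring atom is sp².
Cation: 4 × 2 + 0 = 8 π electrons → 4(2), antiaromatic.
Anion: 4 × 2 + 2 = 10 π electrons → 4(2)+2, aromatic.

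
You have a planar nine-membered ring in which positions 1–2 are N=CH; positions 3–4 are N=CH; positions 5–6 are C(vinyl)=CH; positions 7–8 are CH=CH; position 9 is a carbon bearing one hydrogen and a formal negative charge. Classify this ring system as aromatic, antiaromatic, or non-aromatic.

All ring atoms are sp² and supply a p orbital to the ring (the double-bond atoms are sp², each contributing one p electron; each =N– nitrogen is pyridine-type (lone pair in the sp² plane, one electron in the p orbital); the carbanion's lone pair occupies the p orbital); the conjugation is uninterrupted.
Tallying contributions gives 4 × 2 = 8 from the double-bond units + 2 from the CH(-) atom = 10.
That gives a 4n+2 count (10, n = 2).

Aromatic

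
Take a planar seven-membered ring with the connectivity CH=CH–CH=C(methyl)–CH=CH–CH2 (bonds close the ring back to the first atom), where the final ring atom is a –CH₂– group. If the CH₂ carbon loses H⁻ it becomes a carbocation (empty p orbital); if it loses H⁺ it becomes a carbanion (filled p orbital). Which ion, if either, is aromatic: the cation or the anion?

Both ions have a continuous loop of p orbitals — each ring atom is sp².
Cation: 3 × 2 + 0 = 6 π electrons → 4(1)+2, aromatic.
Anion: 3 × 2 + 2 = 8 π electrons → 4(2), antiaromatic.

The cation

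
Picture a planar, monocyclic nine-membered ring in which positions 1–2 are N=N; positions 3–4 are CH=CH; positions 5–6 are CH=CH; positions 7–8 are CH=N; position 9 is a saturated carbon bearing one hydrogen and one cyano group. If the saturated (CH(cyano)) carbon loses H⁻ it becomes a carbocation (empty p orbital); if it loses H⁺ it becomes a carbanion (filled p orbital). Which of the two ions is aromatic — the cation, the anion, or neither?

The anion

In either ion the ring is fully conjugated: every atom, including the new sp² carbon, supplies a p orbital.
Cation: 4 × 2 + 0 = 8 π electrons → 4(2), antiaromatic.
Anion: 4 × 2 + 2 = 10 π electrons → 4(2)+2, aromatic.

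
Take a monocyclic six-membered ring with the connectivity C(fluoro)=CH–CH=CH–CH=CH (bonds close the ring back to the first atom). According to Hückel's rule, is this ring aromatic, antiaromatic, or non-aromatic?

The p orbitals form a continuous loop: the double-bond atoms are sp², each contributing one p electron. The ring is fully conjugated.
Counting π electrons: 3 × 2 = 6 from the 3 double-bond units.
With 6 π electrons (n = 1), the Hückel 4n+2 condition holds.

Aromatic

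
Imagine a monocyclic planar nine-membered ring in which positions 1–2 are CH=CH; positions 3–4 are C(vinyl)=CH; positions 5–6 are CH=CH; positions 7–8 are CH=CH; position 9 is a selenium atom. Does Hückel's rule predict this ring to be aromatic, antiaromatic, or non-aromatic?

The p orbitals form a continuous loop: the double-bond atoms are sp², each contributing one p electron; the selenium donates one lone pair from its p orbital. The ring is fully conjugated.
Counting π electrons: 4 × 2 = 8 from the double-bond units + 2 from the Se atom = 10.
10 = 4(2) + 2, which satisfies Hückel's 4n+2 rule.

Aromatic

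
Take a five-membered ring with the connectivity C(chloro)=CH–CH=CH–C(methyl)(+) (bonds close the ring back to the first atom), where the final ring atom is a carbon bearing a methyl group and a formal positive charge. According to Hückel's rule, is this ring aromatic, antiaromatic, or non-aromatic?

All ring atoms are sp² and supply a p orbital to the ring (the double-bond atoms are sp², each contributing one p electron; the carbocation has an empty p orbital); the conjugation is uninterrupted.
Tallying contributions gives 2 × 2 = 4 from the double-bond units + 0 from the C(methyl)(+) atom = 4.
A 4n π count (4, n = 1) in a planar conjugated ring means antiaromatic.

Antiaromatic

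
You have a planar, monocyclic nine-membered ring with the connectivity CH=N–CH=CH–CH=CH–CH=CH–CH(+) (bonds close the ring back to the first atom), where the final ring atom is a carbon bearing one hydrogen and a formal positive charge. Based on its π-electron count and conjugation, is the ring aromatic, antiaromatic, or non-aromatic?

Antiaromatic

Every ring atom contributes a p orbital perpendicular to the ring (every atom in a ring double bond is sp² and brings one electron to the p orbital; the doubly-bonded nitrogens are pyridine-type — their lone pairs lie in the ring plane, leaving one electron in the p orbital; the carbocation has an empty p orbital), so the π system is cyclic and fully conjugated.
π-electron count: 4 × 2 = 8 from the double-bond units + 0 from the CH(+) atom = 8.
8 is a 4n count (n = 2), so the planar conjugated ring is antiaromatic.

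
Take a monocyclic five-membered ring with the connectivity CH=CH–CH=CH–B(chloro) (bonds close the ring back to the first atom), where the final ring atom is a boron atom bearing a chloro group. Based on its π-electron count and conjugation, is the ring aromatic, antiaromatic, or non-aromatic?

Antiaromatic

Check conjugation: every atom in a ring double bond is sp² and brings one electron to the p orbital; the boron has an empty p orbital — every position has a p orbital, so the cyclic π system is continuous.
Adding the contributions, 2 × 2 = 4 from the double-bond units + 0 from the B(chloro) atom = 4.
4 = 4(1); a planar, fully conjugated 4n system is antiaromatic.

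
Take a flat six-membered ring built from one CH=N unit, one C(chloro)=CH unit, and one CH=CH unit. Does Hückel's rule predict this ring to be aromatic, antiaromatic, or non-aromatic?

Aromatic

The p orbitals form a continuous loop: every atom in a ring double bond is sp² and brings one electron to the p orbital; each =N– nitrogen is pyridine-type (lone pair in the sp² plane, one electron in the p orbital). The ring is fully conjugated.
Tallying contributions gives 3 × 2 = 6 from the 3 double-bond units.
6 = 4(1) + 2, which satisfies Hückel's 4n+2 rule.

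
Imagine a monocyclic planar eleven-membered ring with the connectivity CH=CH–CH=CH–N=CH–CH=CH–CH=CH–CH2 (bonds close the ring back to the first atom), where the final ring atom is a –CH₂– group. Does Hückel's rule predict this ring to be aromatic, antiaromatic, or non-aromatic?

Non-aromatic

Because the tetrahedral CH₂ carbon is sp³ and has no p orbital in the ring π system at the CH2 position, the π system cannot extend all the way around the ring.
Hückel's rule only applies to fully conjugated rings, so this one is simply non-aromatic.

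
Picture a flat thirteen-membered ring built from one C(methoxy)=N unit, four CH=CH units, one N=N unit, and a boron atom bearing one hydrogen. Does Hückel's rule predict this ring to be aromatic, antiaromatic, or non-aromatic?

The p orbitals form a continuous loop: the double-bond atoms are sp², each contributing one p electron; each =N– nitrogen is pyridine-type (lone pair in the sp² plane, one electron in the p orbital); the boron has an empty p orbital. The ring is fully conjugated.
Tallying contributions gives 6 × 2 = 12 from the double-bond units + 0 from the BH atom = 12.
A 4n π count (12, n = 3) in a planar conjugated ring means antiaromatic.

Antiaromatic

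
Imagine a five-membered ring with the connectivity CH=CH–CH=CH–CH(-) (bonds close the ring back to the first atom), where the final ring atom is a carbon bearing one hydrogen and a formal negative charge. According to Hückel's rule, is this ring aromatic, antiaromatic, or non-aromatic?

Aromatic

The p orbitals form a continuous loop: the double-bond atoms are sp², each contributing one p electron; the carbanion's lone pair occupies the p orbital. The ring is fully conjugated.
Adding the contributions, 2 × 2 = 4 from the double-bond units + 2 from the CH(-) atom = 6.
With 6 π electrons (n = 1), the Hückel 4n+2 condition holds.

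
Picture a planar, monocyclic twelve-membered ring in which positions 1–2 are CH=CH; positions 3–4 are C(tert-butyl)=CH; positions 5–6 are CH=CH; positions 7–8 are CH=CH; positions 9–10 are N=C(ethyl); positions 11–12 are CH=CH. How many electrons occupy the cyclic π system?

12

Check conjugation: the double-bond atoms are sp², each contributing one p electron; each sp² =N– keeps its lone pair in-plane and puts one electron into the π system — every position has a p orbital, so the cyclic π system is continuous.
Tallying contributions gives 6 × 2 = 12 from the 6 double-bond units.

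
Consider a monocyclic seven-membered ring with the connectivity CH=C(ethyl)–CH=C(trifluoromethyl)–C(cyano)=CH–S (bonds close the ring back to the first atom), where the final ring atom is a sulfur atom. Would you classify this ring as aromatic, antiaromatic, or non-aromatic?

The p orbitals form a continuous loop: the double-bond atoms are sp², each contributing one p electron; the sulfur donates one lone pair from its p orbital. The ring is fully conjugated.
Counting π electrons: 3 × 2 = 6 from the double-bond units + 2 from the S atom = 8.
With 8 = 4·2 π electrons, Hückel's rule classifies the planar ring as antiaromatic.

Antiaromatic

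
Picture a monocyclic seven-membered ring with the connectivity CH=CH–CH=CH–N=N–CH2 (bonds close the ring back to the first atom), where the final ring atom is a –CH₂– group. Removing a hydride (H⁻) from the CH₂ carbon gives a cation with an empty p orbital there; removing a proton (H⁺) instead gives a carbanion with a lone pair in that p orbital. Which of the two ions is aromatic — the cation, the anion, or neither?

In both ions every ring atom is sp² and contributes a p orbital, so both rings are fully conjugated.
Cation: 3 × 2 + 0 = 6 π electrons → 4(1)+2, aromatic.
Anion: 3 × 2 + 2 = 8 π electrons → 4(2), antiaromatic.

The cation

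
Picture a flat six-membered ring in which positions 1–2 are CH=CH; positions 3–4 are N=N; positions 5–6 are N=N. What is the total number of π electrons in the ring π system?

Check conjugation: every atom in a ring double bond is sp² and brings one electron to the p orbital; each =N– nitrogen is pyridine-type (lone pair in the sp² plane, one electron in the p orbital) — every position has a p orbital, so the cyclic π system is continuous.
π-electron count: 3 × 2 = 6 from the 3 double-bond units.

6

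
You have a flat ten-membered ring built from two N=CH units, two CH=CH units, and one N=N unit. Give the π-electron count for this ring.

Check conjugation: every atom in a ring double bond is sp² and brings one electron to the p orbital; each sp² =N– keeps its lone pair in-plane and puts one electron into the π system — every position has a p orbital, so the cyclic π system is continuous.
Tallying contributions gives 5 × 2 = 10 from the 5 double-bond units.

10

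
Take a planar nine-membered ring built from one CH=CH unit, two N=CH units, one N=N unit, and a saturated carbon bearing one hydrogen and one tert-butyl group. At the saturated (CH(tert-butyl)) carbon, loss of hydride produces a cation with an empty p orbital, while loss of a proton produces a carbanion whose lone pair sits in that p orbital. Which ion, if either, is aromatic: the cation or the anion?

The anion

In either ion the ring is fully conjugated: every atom, including the new sp² carbon, supplies a p orbital.
Cation: 4 × 2 + 0 = 8 π electrons → 4(2), antiaromatic.
Anion: 4 × 2 + 2 = 10 π electrons → 4(2)+2, aromatic.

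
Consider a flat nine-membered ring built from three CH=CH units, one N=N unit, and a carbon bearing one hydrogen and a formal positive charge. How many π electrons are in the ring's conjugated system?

8

All ring atoms are sp² and supply a p orbital to the ring (each doubly-bonded ring atom is sp² with one p-orbital electron; the doubly-bonded nitrogens are pyridine-type — their lone pairs lie in the ring plane, leaving one electron in the p orbital; the carbocation has an empty p orbital); the conjugation is uninterrupted.
Adding the contributions, 4 × 2 = 8 from the double-bond units + 0 from the CH(+) atom = 8.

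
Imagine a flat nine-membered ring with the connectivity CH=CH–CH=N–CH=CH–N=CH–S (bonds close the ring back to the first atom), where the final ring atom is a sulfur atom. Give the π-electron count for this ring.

Check conjugation: every atom in a ring double bond is sp² and brings one electron to the p orbital; each sp² =N– keeps its lone pair in-plane and puts one electron into the π system; the sulfur donates one lone pair from its p orbital — every position has a p orbital, so the cyclic π system is continuous.
Tallying contributions gives 4 × 2 = 8 from the double-bond units + 2 from the S atom = 10.

10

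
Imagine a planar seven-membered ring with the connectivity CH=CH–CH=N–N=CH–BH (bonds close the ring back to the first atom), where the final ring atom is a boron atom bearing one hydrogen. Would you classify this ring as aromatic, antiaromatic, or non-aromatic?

Aromatic

Every ring atom contributes a p orbital perpendicular to the ring (each doubly-bonded ring atom is sp² with one p-orbital electron; each sp² =N– keeps its lone pair in-plane and puts one electron into the π system; the boron has an empty p orbital), so the π system is cyclic and fully conjugated.
Tallying contributions gives 3 × 2 = 6 from the double-bond units + 0 from the BH atom = 6.
That gives a 4n+2 count (6, n = 1).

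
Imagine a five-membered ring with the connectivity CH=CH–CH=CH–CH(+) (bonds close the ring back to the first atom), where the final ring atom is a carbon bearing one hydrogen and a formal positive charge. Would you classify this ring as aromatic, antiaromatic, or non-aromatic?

Check conjugation: the double-bond atoms are sp², each contributing one p electron; the carbocation has an empty p orbital — every position has a p orbital, so the cyclic π system is continuous.
Adding the contributions, 2 × 2 = 4 from the double-bond units + 0 from the CH(+) atom = 4.
4 = 4(1); a planar, fully conjugated 4n system is antiaromatic.
This is the cyclopentadienyl cation.

Antiaromatic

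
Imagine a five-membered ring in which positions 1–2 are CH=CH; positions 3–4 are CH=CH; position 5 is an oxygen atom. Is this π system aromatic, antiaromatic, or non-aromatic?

Aromatic

The p orbitals form a continuous loop: every atom in a ring double bond is sp² and brings one electron to the p orbital; the oxygen donates one lone pair from its p orbital. The ring is fully conjugated.
Counting π electrons: 2 × 2 = 4 from the double-bond units + 2 from the O atom = 6.
6 = 4(1) + 2, which satisfies Hückel's 4n+2 rule.
(The species described is furan.)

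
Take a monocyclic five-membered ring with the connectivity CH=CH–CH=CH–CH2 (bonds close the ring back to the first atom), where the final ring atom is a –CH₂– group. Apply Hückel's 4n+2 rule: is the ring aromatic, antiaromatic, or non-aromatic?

At the CH2 position, the tetrahedral CH₂ carbon is sp³ and has no p orbital in the ring π system; the ring's p-orbital overlap is broken there.
A ring that is not fully conjugated cannot be aromatic or antiaromatic regardless of its π-electron count.

Non-aromatic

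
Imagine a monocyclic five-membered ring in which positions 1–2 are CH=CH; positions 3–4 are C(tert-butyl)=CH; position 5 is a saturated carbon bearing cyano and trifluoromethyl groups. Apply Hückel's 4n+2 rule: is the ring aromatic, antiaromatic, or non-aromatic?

The C(cyano)(trifluoromethyl) carbon is saturated: that saturated carbon is sp³ and has no p orbital in the ring π system. Conjugation is not continuous around the ring.
Broken conjugation rules out both aromaticity and antiaromaticity.

Non-aromatic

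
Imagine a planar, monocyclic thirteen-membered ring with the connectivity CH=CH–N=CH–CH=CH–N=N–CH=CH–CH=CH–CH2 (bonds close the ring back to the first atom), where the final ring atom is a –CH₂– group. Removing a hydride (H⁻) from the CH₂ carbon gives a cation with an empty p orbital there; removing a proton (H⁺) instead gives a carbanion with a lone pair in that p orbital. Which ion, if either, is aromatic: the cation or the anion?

The anion

In both ions every ring atom is sp² and contributes a p orbital, so both rings are fully conjugated.
Cation: 6 × 2 + 0 = 12 π electrons → 4(3), antiaromatic.
Anion: 6 × 2 + 2 = 14 π electrons → 4(3)+2, aromatic.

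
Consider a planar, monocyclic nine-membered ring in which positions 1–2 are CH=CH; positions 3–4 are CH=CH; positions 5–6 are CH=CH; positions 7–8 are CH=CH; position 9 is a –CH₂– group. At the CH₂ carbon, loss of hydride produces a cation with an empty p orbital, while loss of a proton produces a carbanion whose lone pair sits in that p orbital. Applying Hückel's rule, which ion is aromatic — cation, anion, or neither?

In either ion the ring is fully conjugated: every atom, including the new sp² carbon, supplies a p orbital.
Cation: 4 × 2 + 0 = 8 π electrons → 4(2), antiaromatic.
Anion: 4 × 2 + 2 = 10 π electrons → 4(2)+2, aromatic.

The anion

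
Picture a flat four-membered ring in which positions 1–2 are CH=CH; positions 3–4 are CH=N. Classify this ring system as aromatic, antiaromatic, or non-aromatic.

Check conjugation: each doubly-bonded ring atom is sp² with one p-orbital electron; each sp² =N– keeps its lone pair in-plane and puts one electron into the π system — every position has a p orbital, so the cyclic π system is continuous.
Counting π electrons: 2 × 2 = 4 from the 2 double-bond units.
A 4n π count (4, n = 1) in a planar conjugated ring means antiaromatic.

Antiaromatic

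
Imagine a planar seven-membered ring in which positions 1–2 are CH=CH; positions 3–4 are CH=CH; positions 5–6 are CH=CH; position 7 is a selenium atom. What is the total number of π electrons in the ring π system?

8

Every ring atom contributes a p orbital perpendicular to the ring (each doubly-bonded ring atom is sp² with one p-orbital electron; the selenium donates one lone pair from its p orbital), so the π system is cyclic and fully conjugated.
Counting π electrons: 3 × 2 = 6 from the double-bond units + 2 from the Se atom = 8.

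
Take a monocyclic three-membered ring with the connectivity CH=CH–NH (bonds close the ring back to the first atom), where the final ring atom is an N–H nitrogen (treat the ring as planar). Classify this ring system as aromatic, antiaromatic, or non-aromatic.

Every ring atom contributes a p orbital perpendicular to the ring (every atom in a ring double bond is sp² and brings one electron to the p orbital; the pyrrole-type nitrogen donates its lone pair from the p orbital), so the π system is cyclic and fully conjugated.
Adding the contributions, 1 × 2 = 2 from the double-bond unit + 2 from the NH atom = 4.
A 4n π count (4, n = 1) in a planar conjugated ring means antiaromatic.

Antiaromatic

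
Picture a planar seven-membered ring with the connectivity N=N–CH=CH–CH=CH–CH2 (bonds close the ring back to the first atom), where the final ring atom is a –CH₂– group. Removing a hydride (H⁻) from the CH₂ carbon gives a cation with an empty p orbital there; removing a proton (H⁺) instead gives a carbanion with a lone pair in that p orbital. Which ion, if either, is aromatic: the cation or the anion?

In both ions every ring atom is sp² and contributes a p orbital, so both rings are fully conjugated.
Cation: 3 × 2 + 0 = 6 π electrons → 4(1)+2, aromatic.
Anion: 3 × 2 + 2 = 8 π electrons → 4(2), antiaromatic.

The cation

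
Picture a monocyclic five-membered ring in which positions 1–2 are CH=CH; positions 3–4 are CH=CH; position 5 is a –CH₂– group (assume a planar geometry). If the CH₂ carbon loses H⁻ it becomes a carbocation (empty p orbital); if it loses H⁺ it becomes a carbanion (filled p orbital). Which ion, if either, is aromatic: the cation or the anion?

The anion

Once that carbon is sp², every ring atom has a p orbital and both ions are fully conjugated.
Cation: 2 × 2 + 0 = 4 π electrons → 4(1), antiaromatic.
Anion: 2 × 2 + 2 = 6 π electrons → 4(1)+2, aromatic.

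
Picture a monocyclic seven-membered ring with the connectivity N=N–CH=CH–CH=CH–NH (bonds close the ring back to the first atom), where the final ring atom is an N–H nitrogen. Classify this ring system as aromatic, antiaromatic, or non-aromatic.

Antiaromatic

Every ring atom contributes a p orbital perpendicular to the ring (the double-bond atoms are sp², each contributing one p electron; the doubly-bonded nitrogens are pyridine-type — their lone pairs lie in the ring plane, leaving one electron in the p orbital; the pyrrole-type nitrogen donates its lone pair from the p orbital), so the π system is cyclic and fully conjugated.
Counting π electrons: 3 × 2 = 6 from the double-bond units + 2 from the NH atom = 8.
8 is a 4n count (n = 2), so the planar conjugated ring is antiaromatic.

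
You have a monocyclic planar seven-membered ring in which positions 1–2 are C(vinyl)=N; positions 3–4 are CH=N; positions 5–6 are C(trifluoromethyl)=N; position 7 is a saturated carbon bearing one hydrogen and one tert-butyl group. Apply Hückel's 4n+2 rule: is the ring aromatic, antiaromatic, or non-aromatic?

Non-aromatic

The CH(tert-butyl) carbon is saturated: that saturated carbon is sp³ and has no p orbital in the ring π system. Conjugation is not continuous around the ring.
Broken conjugation rules out both aromaticity and antiaromaticity.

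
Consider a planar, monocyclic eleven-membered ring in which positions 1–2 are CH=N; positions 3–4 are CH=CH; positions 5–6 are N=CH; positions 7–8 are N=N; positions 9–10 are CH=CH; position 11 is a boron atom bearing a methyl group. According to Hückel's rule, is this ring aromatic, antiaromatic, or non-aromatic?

All ring atoms are sp² and supply a p orbital to the ring (every atom in a ring double bond is sp² and brings one electron to the p orbital; the doubly-bonded nitrogens are pyridine-type — their lone pairs lie in the ring plane, leaving one electron in the p orbital; the boron has an empty p orbital); the conjugation is uninterrupted.
Adding the contributions, 5 × 2 = 10 from the double-bond units + 0 from the B(methyl) atom = 10.
Since 10 = 4·2 + 2, the ring meets the 4n+2 criterion.

Aromatic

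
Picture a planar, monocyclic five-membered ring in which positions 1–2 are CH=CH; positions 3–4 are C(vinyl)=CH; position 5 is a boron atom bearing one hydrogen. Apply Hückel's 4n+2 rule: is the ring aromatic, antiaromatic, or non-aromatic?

All ring atoms are sp² and supply a p orbital to the ring (every atom in a ring double bond is sp² and brings one electron to the p orbital; the boron has an empty p orbital); the conjugation is uninterrupted.
Tallying contributions gives 2 × 2 = 4 from the double-bond units + 0 from the BH atom = 4.
A 4n π count (4, n = 1) in a planar conjugated ring means antiaromatic.

Antiaromatic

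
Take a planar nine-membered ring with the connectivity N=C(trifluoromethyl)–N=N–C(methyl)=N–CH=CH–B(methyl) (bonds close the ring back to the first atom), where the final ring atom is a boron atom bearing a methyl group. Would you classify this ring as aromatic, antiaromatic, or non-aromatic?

Antiaromatic

The p orbitals form a continuous loop: every atom in a ring double bond is sp² and brings one electron to the p orbital; the doubly-bonded nitrogens are pyridine-type — their lone pairs lie in the ring plane, leaving one electron in the p orbital; the boron has an empty p orbital. The ring is fully conjugated.
Tallying contributions gives 4 × 2 = 8 from the double-bond units + 0 from the B(methyl) atom = 8.
8 is a 4n count (n = 2), so the planar conjugated ring is antiaromatic.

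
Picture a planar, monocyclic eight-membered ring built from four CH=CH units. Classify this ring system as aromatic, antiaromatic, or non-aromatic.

Antiaromatic

Every ring atom contributes a p orbital perpendicular to the ring (every atom in a ring double bond is sp² and brings one electron to the p orbital), so the π system is cyclic and fully conjugated.
Counting π electrons: 4 × 2 = 8 from the 4 double-bond units.
8 = 4(2); a planar, fully conjugated 4n system is antiaromatic.
(This ring is cyclooctatetraene.)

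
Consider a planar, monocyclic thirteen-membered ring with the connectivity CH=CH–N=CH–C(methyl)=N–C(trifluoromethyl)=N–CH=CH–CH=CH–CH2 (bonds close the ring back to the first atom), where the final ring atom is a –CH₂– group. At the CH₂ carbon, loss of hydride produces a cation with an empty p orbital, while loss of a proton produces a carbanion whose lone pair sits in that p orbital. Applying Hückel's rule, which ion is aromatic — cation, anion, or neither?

Both ions have a continuous loop of p orbitals — each ring atom is sp².
Cation: 6 × 2 + 0 = 12 π electrons → 4(3), antiaromatic.
Anion: 6 × 2 + 2 = 14 π electrons → 4(3)+2, aromatic.

The anion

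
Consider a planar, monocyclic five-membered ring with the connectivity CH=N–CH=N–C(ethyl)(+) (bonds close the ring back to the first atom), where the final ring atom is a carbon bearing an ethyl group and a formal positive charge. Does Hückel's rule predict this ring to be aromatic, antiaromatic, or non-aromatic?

All ring atoms are sp² and supply a p orbital to the ring (the double-bond atoms are sp², each contributing one p electron; each sp² =N– keeps its lone pair in-plane and puts one electron into the π system; the carbocation has an empty p orbital); the conjugation is uninterrupted.
Adding the contributions, 2 × 2 = 4 from the double-bond units + 0 from the C(ethyl)(+) atom = 4.
4 = 4(1); a planar, fully conjugated 4n system is antiaromatic.

Antiaromatic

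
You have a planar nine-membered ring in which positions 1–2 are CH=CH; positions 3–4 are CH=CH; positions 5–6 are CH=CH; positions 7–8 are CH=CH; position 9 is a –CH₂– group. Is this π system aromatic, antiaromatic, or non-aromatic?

The CH2 position has four σ bonds — the tetrahedral CH₂ carbon is sp³ and has no p orbital in the ring π system — so the cyclic conjugation is interrupted.
Hückel's rule only applies to fully conjugated rings, so this one is simply non-aromatic.

Non-aromatic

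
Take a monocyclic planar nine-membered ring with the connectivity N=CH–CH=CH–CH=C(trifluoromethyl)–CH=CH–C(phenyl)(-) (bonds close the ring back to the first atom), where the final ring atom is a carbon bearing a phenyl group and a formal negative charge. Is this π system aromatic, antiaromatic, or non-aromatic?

Every ring atom contributes a p orbital perpendicular to the ring (every atom in a ring double bond is sp² and brings one electron to the p orbital; each =N– nitrogen is pyridine-type (lone pair in the sp² plane, one electron in the p orbital); the carbanion's lone pair occupies the p orbital), so the π system is cyclic and fully conjugated.
Counting π electrons: 4 × 2 = 8 from the double-bond units + 2 from the C(phenyl)(-) atom = 10.
10 = 4(2) + 2, which satisfies Hückel's 4n+2 rule.

Aromatic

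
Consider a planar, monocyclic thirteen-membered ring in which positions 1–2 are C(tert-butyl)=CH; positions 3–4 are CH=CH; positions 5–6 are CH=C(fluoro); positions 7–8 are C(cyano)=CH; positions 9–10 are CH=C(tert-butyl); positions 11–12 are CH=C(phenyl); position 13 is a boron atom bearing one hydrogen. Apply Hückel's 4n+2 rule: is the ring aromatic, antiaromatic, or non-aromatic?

Antiaromatic

Check conjugation: each doubly-bonded ring atom is sp² with one p-orbital electron; the boron has an empty p orbital — every position has a p orbital, so the cyclic π system is continuous.
π-electron count: 6 × 2 = 12 from the double-bond units + 0 from the BH atom = 12.
12 = 4(3); a planar, fully conjugated 4n system is antiaromatic.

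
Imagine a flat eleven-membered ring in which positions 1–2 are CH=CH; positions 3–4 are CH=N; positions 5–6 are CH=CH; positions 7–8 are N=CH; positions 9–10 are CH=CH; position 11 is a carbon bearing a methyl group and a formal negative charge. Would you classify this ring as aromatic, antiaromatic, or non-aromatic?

Every ring atom contributes a p orbital perpendicular to the ring (every atom in a ring double bond is sp² and brings one electron to the p orbital; the doubly-bonded nitrogens are pyridine-type — their lone pairs lie in the ring plane, leaving one electron in the p orbital; the carbanion's lone pair occupies the p orbital), so the π system is cyclic and fully conjugated.
Tallying contributions gives 5 × 2 = 10 from the double-bond units + 2 from the C(methyl)(-) atom = 12.
With 12 = 4·3 π electrons, Hückel's rule classifies the planar ring as antiaromatic.

Antiaromatic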